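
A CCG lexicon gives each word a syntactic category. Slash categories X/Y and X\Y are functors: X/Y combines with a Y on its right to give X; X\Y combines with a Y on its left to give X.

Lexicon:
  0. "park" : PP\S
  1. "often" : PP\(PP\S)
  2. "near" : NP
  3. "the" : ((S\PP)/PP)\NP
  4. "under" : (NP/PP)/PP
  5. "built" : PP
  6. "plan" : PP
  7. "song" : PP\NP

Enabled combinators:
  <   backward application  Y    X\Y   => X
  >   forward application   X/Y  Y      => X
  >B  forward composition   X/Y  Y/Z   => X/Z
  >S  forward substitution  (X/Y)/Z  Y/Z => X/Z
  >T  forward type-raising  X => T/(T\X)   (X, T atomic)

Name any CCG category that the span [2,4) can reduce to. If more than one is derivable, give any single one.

(S\PP)/PP

[0,8] S   <
  [0,2] PP   <
    [0,1] "park" : PP\S
    [1,2] "often" : PP\(PP\S)
  [2,8] S\PP   >
    [2,4] (S\PP)/PP   <
      [2,3] "near" : NP
      [3,4] "the" : ((S\PP)/PP)\NP
    [4,8] PP   <
      [4,7] NP   >
        [4,6] NP/PP   >
          [4,5] "under" : (NP/PP)/PP
          [5,6] "built" : PP
        [6,7] "plan" : PP
      [7,8] "song" : PP\NP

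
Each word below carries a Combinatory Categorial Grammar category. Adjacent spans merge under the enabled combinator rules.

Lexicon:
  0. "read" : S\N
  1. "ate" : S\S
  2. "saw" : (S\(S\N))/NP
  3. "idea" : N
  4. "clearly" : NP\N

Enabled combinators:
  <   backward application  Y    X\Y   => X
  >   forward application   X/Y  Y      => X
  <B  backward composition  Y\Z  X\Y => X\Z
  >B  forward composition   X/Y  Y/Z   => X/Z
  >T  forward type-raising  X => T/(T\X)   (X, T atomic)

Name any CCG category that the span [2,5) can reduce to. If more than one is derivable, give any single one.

[0,5] S   <
  [0,2] S\N   <B
    [0,1] "read" : S\N
    [1,2] "ate" : S\S
  [2,5] S\(S\N)   >
    [2,3] "saw" : (S\(S\N))/NP
    [3,5] NP   <
      [3,4] "idea" : N
      [4,5] "clearly" : NP\N

S\(S\N)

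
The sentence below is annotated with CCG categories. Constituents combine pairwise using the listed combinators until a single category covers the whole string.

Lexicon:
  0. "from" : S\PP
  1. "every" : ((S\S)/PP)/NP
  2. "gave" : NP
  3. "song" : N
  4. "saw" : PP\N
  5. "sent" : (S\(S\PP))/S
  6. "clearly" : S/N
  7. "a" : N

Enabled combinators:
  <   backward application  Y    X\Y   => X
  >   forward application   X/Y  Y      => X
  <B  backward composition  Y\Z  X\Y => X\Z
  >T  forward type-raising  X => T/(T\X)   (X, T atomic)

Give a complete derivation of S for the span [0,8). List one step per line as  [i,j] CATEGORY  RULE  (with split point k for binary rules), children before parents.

[0,1] S\PP  lex  "from"
[1,2] ((S\S)/PP)/NP  lex  "every"
[2,3] NP  lex  "gave"
[1,3] (S\S)/PP  >  k=2
[3,4] N  lex  "song"
[4,5] PP\N  lex  "saw"
[3,5] PP  <  k=4
[1,5] S\S  >  k=3
[0,5] S\PP  <B  k=1
[5,6] (S\(S\PP))/S  lex  "sent"
[6,7] S/N  lex  "clearly"
[7,8] N  lex  "a"
[6,8] S  >  k=7
[5,8] S\(S\PP)  >  k=6
[0,8] S  <  k=5

[0,8] S   <
  [0,5] S\PP   <B
    [0,1] "from" : S\PP
    [1,5] S\S   >
      [1,3] (S\S)/PP   >
        [1,2] "every" : ((S\S)/PP)/NP
        [2,3] "gave" : NP
      [3,5] PP   <
        [3,4] "song" : N
        [4,5] "saw" : PP\N
  [5,8] S\(S\PP)   >
    [5,6] "sent" : (S\(S\PP))/S
    [6,8] S   >
      [6,7] "clearly" : S/N
      [7,8] "a" : N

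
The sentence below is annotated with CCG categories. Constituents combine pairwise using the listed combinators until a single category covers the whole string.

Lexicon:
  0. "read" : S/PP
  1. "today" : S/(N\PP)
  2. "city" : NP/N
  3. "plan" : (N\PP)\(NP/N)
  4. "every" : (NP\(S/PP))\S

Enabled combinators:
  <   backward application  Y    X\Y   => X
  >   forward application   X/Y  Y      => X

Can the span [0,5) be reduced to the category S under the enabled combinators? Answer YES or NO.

NO

S/PP S/(N\PP) NP/N (N\PP)\(NP/N) (NP\(S/PP))\S
CKY chart[0,5] = {NP}; S ∉ chart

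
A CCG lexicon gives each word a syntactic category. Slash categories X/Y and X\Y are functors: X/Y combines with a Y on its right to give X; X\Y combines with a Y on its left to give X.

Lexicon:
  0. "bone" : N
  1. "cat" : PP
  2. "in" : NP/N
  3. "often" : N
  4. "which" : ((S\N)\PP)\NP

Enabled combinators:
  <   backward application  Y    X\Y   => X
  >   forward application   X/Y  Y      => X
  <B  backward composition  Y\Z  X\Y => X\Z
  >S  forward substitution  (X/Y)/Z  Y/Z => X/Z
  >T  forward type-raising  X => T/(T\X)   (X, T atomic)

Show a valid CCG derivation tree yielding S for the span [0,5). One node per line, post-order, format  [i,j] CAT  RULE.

[0,5] S   >
  [0,1] S/(S\N)   >T
    [0,1] "bone" : N
  [1,5] S\N   <
    [1,2] "cat" : PP
    [2,5] (S\N)\PP   <
      [2,4] NP   >
        [2,3] "in" : NP/N
        [3,4] "often" : N
      [4,5] "which" : ((S\N)\PP)\NP

[0,1] N  lex  "bone"
[0,1] S/(S\N)  >T
[1,2] PP  lex  "cat"
[2,3] NP/N  lex  "in"
[3,4] N  lex  "often"
[2,4] NP  >  k=3
[4,5] ((S\N)\PP)\NP  lex  "which"
[2,5] (S\N)\PP  <  k=4
[1,5] S\N  <  k=2
[0,5] S  >  k=1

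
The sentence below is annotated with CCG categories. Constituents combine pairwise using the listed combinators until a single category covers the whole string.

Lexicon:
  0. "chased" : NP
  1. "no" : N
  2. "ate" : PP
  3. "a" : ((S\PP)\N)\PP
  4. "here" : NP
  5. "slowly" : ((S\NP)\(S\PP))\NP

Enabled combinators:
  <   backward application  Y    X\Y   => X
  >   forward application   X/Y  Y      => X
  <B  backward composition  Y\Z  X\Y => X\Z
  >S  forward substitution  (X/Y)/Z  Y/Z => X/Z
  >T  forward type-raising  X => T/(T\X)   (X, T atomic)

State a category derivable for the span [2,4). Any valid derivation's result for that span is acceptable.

(S\PP)\N

[0,6] S   <
  [0,1] "chased" : NP
  [1,6] S\NP   <
    [1,4] S\PP   <
      [1,2] "no" : N
      [2,4] (S\PP)\N   <
        [2,3] "ate" : PP
        [3,4] "a" : ((S\PP)\N)\PP
    [4,6] (S\NP)\(S\PP)   <
      [4,5] "here" : NP
      [5,6] "slowly" : ((S\NP)\(S\PP))\NP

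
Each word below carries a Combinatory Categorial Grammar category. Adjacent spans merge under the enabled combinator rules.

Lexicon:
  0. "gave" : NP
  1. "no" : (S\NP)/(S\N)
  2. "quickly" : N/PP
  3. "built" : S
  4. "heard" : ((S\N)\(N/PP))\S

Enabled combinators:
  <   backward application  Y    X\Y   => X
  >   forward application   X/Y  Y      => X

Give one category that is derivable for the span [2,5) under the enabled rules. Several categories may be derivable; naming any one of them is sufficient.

[0,5] S   <
  [0,1] "gave" : NP
  [1,5] S\NP   >
    [1,2] "no" : (S\NP)/(S\N)
    [2,5] S\N   <
      [2,3] "quickly" : N/PP
      [3,5] (S\N)\(N/PP)   <
        [3,4] "built" : S
        [4,5] "heard" : ((S\N)\(N/PP))\S

S\N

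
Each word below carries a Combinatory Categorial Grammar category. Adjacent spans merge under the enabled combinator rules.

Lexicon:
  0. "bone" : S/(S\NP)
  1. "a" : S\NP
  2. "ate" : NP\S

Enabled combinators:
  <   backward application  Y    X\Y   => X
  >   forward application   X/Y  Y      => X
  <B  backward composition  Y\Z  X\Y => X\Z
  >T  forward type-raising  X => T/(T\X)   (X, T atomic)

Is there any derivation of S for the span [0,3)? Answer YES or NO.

NO

S/(S\NP) S\NP NP\S
CKY chart[0,3] = {N/(N\NP), NP, NP/(NP\NP), PP/(PP\NP), S/(S\NP)}; S ∉ chart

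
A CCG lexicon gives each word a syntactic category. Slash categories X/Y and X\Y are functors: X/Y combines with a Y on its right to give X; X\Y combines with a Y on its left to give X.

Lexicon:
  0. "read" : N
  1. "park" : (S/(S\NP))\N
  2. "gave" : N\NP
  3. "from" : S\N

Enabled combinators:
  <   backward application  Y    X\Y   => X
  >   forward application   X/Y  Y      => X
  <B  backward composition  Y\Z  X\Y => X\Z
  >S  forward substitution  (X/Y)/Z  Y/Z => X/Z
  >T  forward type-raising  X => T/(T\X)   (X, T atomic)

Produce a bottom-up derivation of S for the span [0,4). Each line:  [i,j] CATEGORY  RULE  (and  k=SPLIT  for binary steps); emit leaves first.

[0,4] S   >
  [0,2] S/(S\NP)   <
    [0,1] "read" : N
    [1,2] "park" : (S/(S\NP))\N
  [2,4] S\NP   <B
    [2,3] "gave" : N\NP
    [3,4] "from" : S\N

[0,1] N  lex  "read"
[1,2] (S/(S\NP))\N  lex  "park"
[0,2] S/(S\NP)  <  k=1
[2,3] N\NP  lex  "gave"
[3,4] S\N  lex  "from"
[2,4] S\NP  <B  k=3
[0,4] S  >  k=2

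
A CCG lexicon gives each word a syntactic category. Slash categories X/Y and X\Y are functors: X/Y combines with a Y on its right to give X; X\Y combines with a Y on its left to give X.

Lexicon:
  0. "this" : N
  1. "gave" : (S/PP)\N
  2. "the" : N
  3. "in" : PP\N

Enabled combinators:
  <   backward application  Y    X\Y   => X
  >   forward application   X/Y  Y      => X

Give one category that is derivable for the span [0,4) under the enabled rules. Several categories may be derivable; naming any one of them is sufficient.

S

[0,4] S   >
  [0,2] S/PP   <
    [0,1] "this" : N
    [1,2] "gave" : (S/PP)\N
  [2,4] PP   <
    [2,3] "the" : N
    [3,4] "in" : PP\N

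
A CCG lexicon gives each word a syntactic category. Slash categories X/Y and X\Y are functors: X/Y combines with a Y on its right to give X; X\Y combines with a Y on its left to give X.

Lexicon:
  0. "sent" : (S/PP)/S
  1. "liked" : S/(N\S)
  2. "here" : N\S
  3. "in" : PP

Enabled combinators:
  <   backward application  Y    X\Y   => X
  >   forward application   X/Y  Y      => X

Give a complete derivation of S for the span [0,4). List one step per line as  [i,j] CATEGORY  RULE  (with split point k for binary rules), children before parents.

[0,1] (S/PP)/S  lex  "sent"
[1,2] S/(N\S)  lex  "liked"
[2,3] N\S  lex  "here"
[1,3] S  >  k=2
[0,3] S/PP  >  k=1
[3,4] PP  lex  "in"
[0,4] S  >  k=3

[0,4] S   >
  [0,3] S/PP   >
    [0,1] "sent" : (S/PP)/S
    [1,3] S   >
      [1,2] "liked" : S/(N\S)
      [2,3] "here" : N\S
  [3,4] "in" : PP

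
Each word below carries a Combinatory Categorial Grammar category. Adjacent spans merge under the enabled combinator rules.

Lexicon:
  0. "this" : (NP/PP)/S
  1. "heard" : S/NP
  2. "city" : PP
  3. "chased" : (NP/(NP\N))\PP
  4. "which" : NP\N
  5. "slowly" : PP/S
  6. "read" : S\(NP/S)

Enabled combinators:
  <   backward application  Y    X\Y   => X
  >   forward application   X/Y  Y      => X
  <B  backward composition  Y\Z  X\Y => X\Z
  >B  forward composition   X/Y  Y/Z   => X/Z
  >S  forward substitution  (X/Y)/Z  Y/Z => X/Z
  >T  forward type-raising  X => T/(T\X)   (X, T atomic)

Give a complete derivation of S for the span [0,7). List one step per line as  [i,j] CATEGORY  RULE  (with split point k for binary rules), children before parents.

[0,1] (NP/PP)/S  lex  "this"
[1,2] S/NP  lex  "heard"
[2,3] PP  lex  "city"
[3,4] (NP/(NP\N))\PP  lex  "chased"
[2,4] NP/(NP\N)  <  k=3
[4,5] NP\N  lex  "which"
[2,5] NP  >  k=4
[1,5] S  >  k=2
[0,5] NP/PP  >  k=1
[5,6] PP/S  lex  "slowly"
[0,6] NP/S  >B  k=5
[6,7] S\(NP/S)  lex  "read"
[0,7] S  <  k=6

[0,7] S   <
  [0,6] NP/S   >B
    [0,5] NP/PP   >
      [0,1] "this" : (NP/PP)/S
      [1,5] S   >
        [1,2] "heard" : S/NP
        [2,5] NP   >
          [2,4] NP/(NP\N)   <
            [2,3] "city" : PP
            [3,4] "chased" : (NP/(NP\N))\PP
          [4,5] "which" : NP\N
    [5,6] "slowly" : PP/S
  [6,7] "read" : S\(NP/S)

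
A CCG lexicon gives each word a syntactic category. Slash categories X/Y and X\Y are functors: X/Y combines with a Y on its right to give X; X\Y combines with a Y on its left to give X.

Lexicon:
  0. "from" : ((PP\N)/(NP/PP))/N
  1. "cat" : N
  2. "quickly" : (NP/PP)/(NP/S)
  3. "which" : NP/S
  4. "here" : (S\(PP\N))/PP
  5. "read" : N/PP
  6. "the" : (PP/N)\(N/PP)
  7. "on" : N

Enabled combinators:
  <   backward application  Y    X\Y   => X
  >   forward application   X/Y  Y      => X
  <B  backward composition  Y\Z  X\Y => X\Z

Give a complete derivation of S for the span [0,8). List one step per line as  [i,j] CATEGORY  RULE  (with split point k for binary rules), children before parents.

[0,8] S   <
  [0,4] PP\N   >
    [0,2] (PP\N)/(NP/PP)   >
      [0,1] "from" : ((PP\N)/(NP/PP))/N
      [1,2] "cat" : N
    [2,4] NP/PP   >
      [2,3] "quickly" : (NP/PP)/(NP/S)
      [3,4] "which" : NP/S
  [4,8] S\(PP\N)   >
    [4,5] "here" : (S\(PP\N))/PP
    [5,8] PP   >
      [5,7] PP/N   <
        [5,6] "read" : N/PP
        [6,7] "the" : (PP/N)\(N/PP)
      [7,8] "on" : N

[0,1] ((PP\N)/(NP/PP))/N  lex  "from"
[1,2] N  lex  "cat"
[0,2] (PP\N)/(NP/PP)  >  k=1
[2,3] (NP/PP)/(NP/S)  lex  "quickly"
[3,4] NP/S  lex  "which"
[2,4] NP/PP  >  k=3
[0,4] PP\N  >  k=2
[4,5] (S\(PP\N))/PP  lex  "here"
[5,6] N/PP  lex  "read"
[6,7] (PP/N)\(N/PP)  lex  "the"
[5,7] PP/N  <  k=6
[7,8] N  lex  "on"
[5,8] PP  >  k=7
[4,8] S\(PP\N)  >  k=5
[0,8] S  <  k=4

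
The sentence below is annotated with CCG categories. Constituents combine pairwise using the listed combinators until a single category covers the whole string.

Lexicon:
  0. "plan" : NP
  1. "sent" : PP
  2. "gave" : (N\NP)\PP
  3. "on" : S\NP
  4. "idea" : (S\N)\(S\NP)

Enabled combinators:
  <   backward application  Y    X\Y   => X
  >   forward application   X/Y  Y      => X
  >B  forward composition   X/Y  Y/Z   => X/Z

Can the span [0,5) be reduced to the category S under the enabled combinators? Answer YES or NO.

[0,5] S   <
  [0,3] N   <
    [0,1] "plan" : NP
    [1,3] N\NP   <
      [1,2] "sent" : PP
      [2,3] "gave" : (N\NP)\PP
  [3,5] S\N   <
    [3,4] "on" : S\NP
    [4,5] "idea" : (S\N)\(S\NP)

YES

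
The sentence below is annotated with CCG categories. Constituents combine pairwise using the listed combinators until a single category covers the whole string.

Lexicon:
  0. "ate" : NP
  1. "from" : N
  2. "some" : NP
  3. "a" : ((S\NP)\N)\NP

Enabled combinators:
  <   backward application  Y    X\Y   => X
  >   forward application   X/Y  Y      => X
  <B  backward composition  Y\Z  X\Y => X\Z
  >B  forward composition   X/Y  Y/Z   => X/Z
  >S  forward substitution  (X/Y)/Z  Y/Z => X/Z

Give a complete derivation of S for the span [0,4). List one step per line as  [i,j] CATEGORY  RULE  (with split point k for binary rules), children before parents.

[0,1] NP  lex  "ate"
[1,2] N  lex  "from"
[2,3] NP  lex  "some"
[3,4] ((S\NP)\N)\NP  lex  "a"
[2,4] (S\NP)\N  <  k=3
[1,4] S\NP  <  k=2
[0,4] S  <  k=1

[0,4] S   <
  [0,1] "ate" : NP
  [1,4] S\NP   <
    [1,2] "from" : N
    [2,4] (S\NP)\N   <
      [2,3] "some" : NP
      [3,4] "a" : ((S\NP)\N)\NP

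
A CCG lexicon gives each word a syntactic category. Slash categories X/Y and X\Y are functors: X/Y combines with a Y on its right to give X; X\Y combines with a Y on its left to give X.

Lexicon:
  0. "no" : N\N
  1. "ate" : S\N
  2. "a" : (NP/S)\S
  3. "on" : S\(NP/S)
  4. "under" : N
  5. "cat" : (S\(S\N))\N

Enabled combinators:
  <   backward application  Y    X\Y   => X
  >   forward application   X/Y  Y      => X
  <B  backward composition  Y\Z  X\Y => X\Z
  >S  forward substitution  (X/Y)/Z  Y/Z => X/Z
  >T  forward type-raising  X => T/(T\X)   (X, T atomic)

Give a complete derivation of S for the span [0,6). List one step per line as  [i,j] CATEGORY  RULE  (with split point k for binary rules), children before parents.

[0,6] S   <
  [0,4] S\N   <B
    [0,2] S\N   <B
      [0,1] "no" : N\N
      [1,2] "ate" : S\N
    [2,4] S\S   <B
      [2,3] "a" : (NP/S)\S
      [3,4] "on" : S\(NP/S)
  [4,6] S\(S\N)   <
    [4,5] "under" : N
    [5,6] "cat" : (S\(S\N))\N

[0,1] N\N  lex  "no"
[1,2] S\N  lex  "ate"
[0,2] S\N  <B  k=1
[2,3] (NP/S)\S  lex  "a"
[3,4] S\(NP/S)  lex  "on"
[2,4] S\S  <B  k=3
[0,4] S\N  <B  k=2
[4,5] N  lex  "under"
[5,6] (S\(S\N))\N  lex  "cat"
[4,6] S\(S\N)  <  k=5
[0,6] S  <  k=4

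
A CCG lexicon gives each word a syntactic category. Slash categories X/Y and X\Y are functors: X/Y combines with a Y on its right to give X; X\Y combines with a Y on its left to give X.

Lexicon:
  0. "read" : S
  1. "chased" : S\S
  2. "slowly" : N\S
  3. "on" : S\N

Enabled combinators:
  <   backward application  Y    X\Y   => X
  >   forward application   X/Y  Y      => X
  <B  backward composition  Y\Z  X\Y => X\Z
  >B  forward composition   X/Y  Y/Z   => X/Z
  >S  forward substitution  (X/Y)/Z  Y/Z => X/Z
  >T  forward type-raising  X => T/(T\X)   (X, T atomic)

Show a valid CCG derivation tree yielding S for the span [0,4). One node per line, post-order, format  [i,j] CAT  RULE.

[0,4] S   <
  [0,3] N   <
    [0,1] "read" : S
    [1,3] N\S   <B
      [1,2] "chased" : S\S
      [2,3] "slowly" : N\S
  [3,4] "on" : S\N

[0,1] S  lex  "read"
[1,2] S\S  lex  "chased"
[2,3] N\S  lex  "slowly"
[1,3] N\S  <B  k=2
[0,3] N  <  k=1
[3,4] S\N  lex  "on"
[0,4] S  <  k=3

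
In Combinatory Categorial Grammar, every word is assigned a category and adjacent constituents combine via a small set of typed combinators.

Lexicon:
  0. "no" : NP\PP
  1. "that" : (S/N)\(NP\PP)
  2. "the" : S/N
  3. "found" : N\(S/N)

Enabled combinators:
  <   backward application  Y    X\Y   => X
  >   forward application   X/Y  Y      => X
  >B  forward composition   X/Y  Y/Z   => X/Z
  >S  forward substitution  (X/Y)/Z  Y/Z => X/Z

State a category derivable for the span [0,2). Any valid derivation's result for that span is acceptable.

[0,4] S   >
  [0,2] S/N   <
    [0,1] "no" : NP\PP
    [1,2] "that" : (S/N)\(NP\PP)
  [2,4] N   <
    [2,3] "the" : S/N
    [3,4] "found" : N\(S/N)

S/N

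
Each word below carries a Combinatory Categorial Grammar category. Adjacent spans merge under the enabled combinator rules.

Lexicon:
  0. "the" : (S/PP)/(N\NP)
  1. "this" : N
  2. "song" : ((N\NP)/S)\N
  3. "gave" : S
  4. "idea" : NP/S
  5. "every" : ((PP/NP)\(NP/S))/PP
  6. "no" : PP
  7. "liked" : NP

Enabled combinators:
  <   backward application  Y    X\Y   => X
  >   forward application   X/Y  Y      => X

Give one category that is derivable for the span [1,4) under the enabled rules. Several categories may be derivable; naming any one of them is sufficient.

[0,8] S   >
  [0,4] S/PP   >
    [0,1] "the" : (S/PP)/(N\NP)
    [1,4] N\NP   >
      [1,3] (N\NP)/S   <
        [1,2] "this" : N
        [2,3] "song" : ((N\NP)/S)\N
      [3,4] "gave" : S
  [4,8] PP   >
    [4,7] PP/NP   <
      [4,5] "idea" : NP/S
      [5,7] (PP/NP)\(NP/S)   >
        [5,6] "every" : ((PP/NP)\(NP/S))/PP
        [6,7] "no" : PP
    [7,8] "liked" : NP

N\NP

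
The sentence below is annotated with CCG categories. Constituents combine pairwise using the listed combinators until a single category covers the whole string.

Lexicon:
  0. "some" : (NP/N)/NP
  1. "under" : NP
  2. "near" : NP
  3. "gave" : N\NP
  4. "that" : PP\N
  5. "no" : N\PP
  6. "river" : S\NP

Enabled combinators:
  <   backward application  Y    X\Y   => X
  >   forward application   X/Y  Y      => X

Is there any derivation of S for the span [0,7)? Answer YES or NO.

YES

[0,7] S   <
  [0,6] NP   >
    [0,2] NP/N   >
      [0,1] "some" : (NP/N)/NP
      [1,2] "under" : NP
    [2,6] N   <
      [2,5] PP   <
        [2,4] N   <
          [2,3] "near" : NP
          [3,4] "gave" : N\NP
        [4,5] "that" : PP\N
      [5,6] "no" : N\PP
  [6,7] "river" : S\NP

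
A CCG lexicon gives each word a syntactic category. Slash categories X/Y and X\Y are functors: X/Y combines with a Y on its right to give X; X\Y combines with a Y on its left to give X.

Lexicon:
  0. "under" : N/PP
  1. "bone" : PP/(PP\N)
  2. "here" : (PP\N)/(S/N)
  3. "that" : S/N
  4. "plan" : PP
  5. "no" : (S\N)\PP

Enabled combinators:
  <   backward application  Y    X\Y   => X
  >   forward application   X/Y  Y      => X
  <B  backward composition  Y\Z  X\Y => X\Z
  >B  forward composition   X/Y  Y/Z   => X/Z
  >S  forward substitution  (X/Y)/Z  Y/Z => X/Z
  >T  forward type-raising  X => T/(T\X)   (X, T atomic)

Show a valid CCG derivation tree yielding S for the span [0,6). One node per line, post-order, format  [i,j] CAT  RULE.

[0,6] S   <
  [0,4] N   >
    [0,1] "under" : N/PP
    [1,4] PP   >
      [1,2] "bone" : PP/(PP\N)
      [2,4] PP\N   >
        [2,3] "here" : (PP\N)/(S/N)
        [3,4] "that" : S/N
  [4,6] S\N   <
    [4,5] "plan" : PP
    [5,6] "no" : (S\N)\PP

[0,1] N/PP  lex  "under"
[1,2] PP/(PP\N)  lex  "bone"
[2,3] (PP\N)/(S/N)  lex  "here"
[3,4] S/N  lex  "that"
[2,4] PP\N  >  k=3
[1,4] PP  >  k=2
[0,4] N  >  k=1
[4,5] PP  lex  "plan"
[5,6] (S\N)\PP  lex  "no"
[4,6] S\N  <  k=5
[0,6] S  <  k=4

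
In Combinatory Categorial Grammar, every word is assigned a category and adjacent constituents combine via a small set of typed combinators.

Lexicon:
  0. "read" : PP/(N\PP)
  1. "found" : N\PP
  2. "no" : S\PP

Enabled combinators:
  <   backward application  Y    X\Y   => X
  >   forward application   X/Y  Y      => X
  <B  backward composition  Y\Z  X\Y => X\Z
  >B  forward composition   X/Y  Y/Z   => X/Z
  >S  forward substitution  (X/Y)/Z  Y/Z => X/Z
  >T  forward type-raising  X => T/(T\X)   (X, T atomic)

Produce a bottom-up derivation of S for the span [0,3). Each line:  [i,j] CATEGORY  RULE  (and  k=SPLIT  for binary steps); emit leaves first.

[0,3] S   <
  [0,2] PP   >
    [0,1] "read" : PP/(N\PP)
    [1,2] "found" : N\PP
  [2,3] "no" : S\PP

[0,1] PP/(N\PP)  lex  "read"
[1,2] N\PP  lex  "found"
[0,2] PP  >  k=1
[2,3] S\PP  lex  "no"
[0,3] S  <  k=2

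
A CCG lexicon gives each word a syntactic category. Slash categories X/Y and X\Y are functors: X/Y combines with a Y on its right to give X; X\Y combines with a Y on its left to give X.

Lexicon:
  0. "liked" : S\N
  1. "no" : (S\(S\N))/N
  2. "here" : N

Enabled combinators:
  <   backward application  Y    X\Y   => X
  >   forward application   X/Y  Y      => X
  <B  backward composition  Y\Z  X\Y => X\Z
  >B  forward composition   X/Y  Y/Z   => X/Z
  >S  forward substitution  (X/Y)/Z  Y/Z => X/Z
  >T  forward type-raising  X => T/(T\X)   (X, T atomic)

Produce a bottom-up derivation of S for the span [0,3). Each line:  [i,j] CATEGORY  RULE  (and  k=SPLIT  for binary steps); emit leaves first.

[0,3] S   <
  [0,1] "liked" : S\N
  [1,3] S\(S\N)   >
    [1,2] "no" : (S\(S\N))/N
    [2,3] "here" : N

[0,1] S\N  lex  "liked"
[1,2] (S\(S\N))/N  lex  "no"
[2,3] N  lex  "here"
[1,3] S\(S\N)  >  k=2
[0,3] S  <  k=1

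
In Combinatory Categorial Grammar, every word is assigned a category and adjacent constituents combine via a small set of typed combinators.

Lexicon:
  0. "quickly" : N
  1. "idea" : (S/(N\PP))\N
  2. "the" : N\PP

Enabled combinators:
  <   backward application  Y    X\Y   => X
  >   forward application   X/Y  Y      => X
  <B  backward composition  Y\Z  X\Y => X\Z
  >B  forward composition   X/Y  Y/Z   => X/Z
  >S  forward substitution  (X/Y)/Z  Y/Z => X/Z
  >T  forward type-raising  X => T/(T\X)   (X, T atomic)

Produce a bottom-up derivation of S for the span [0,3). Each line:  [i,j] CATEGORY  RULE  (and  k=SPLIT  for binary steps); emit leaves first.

[0,3] S   >
  [0,2] S/(N\PP)   <
    [0,1] "quickly" : N
    [1,2] "idea" : (S/(N\PP))\N
  [2,3] "the" : N\PP

[0,1] N  lex  "quickly"
[1,2] (S/(N\PP))\N  lex  "idea"
[0,2] S/(N\PP)  <  k=1
[2,3] N\PP  lex  "the"
[0,3] S  >  k=2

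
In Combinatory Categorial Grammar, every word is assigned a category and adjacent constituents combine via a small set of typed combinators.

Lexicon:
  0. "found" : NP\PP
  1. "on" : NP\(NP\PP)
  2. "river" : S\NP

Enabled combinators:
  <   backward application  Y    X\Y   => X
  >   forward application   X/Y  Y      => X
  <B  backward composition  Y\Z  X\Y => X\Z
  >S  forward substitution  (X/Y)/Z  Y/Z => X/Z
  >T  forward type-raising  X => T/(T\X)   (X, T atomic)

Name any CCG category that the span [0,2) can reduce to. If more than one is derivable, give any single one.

[0,3] S   <
  [0,2] NP   <
    [0,1] "found" : NP\PP
    [1,2] "on" : NP\(NP\PP)
  [2,3] "river" : S\NP

NP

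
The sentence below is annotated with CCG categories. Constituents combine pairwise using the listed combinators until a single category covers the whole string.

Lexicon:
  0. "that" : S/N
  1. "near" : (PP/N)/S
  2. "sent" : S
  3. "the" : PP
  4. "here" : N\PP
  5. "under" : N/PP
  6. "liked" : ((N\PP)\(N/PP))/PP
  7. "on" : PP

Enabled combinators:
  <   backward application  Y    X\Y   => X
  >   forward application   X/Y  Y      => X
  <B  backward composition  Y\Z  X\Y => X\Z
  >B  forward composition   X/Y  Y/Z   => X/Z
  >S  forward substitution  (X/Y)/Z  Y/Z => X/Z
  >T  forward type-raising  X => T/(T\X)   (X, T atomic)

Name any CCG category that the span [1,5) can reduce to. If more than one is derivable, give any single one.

PP

[0,8] S   >
  [0,1] "that" : S/N
  [1,8] N   <
    [1,5] PP   >
      [1,3] PP/N   >
        [1,2] "near" : (PP/N)/S
        [2,3] "sent" : S
      [3,5] N   >
        [3,4] N/(N\PP)   >T
          [3,4] "the" : PP
        [4,5] "here" : N\PP
    [5,8] N\PP   <
      [5,6] "under" : N/PP
      [6,8] (N\PP)\(N/PP)   >
        [6,7] "liked" : ((N\PP)\(N/PP))/PP
        [7,8] "on" : PP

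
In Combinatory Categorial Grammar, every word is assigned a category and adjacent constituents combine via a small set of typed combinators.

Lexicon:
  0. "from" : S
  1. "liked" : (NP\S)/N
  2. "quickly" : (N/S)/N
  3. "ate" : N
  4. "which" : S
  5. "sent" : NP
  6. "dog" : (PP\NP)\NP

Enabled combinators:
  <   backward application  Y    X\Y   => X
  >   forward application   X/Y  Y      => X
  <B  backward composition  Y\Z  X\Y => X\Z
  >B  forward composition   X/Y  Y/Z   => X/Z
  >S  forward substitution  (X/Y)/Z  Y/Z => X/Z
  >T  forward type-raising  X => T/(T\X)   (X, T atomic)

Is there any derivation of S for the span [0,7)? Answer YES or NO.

S (NP\S)/N (N/S)/N N S NP (PP\NP)\NP
CKY chart[0,7] = {N/(N\PP), NP/(NP\PP), PP, PP/(PP\PP), S/(S\PP)}; S ∉ chart

NO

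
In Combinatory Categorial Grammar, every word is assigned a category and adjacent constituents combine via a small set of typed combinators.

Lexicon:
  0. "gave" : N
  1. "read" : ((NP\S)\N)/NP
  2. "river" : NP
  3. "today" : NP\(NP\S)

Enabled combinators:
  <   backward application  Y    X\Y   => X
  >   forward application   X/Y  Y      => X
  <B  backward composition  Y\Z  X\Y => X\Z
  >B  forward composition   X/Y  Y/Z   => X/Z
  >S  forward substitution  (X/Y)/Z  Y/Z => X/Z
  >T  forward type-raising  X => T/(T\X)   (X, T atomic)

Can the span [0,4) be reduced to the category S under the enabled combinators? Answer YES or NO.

N ((NP\S)\N)/NP NP NP\(NP\S)
CKY chart[0,4] = {N/(N\NP), NP, NP/(NP\NP), PP/(PP\NP), S/(S\NP)}; S ∉ chart

NO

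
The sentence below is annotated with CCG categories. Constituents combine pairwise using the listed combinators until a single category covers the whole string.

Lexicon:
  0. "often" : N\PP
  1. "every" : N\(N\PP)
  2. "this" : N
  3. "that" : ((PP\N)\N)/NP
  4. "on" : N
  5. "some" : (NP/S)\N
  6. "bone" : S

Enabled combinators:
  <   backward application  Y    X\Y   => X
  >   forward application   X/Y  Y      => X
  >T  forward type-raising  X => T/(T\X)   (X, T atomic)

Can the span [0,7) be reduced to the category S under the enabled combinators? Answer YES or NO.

N\PP N\(N\PP) N ((PP\N)\N)/NP N (NP/S)\N S
CKY chart[0,7] = {N/(N\PP), NP/(NP\PP), PP, PP/(PP\PP), S/(S\PP)}; S ∉ chart

NO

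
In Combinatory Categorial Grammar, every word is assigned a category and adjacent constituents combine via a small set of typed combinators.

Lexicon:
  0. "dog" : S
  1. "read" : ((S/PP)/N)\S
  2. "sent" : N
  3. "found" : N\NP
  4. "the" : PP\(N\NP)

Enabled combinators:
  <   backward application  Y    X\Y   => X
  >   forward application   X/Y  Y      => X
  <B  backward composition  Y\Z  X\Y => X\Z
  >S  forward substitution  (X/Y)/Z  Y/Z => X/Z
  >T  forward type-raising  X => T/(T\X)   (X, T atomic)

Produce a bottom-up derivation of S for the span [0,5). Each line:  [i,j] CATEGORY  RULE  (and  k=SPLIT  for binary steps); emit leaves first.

[0,1] S  lex  "dog"
[1,2] ((S/PP)/N)\S  lex  "read"
[0,2] (S/PP)/N  <  k=1
[2,3] N  lex  "sent"
[0,3] S/PP  >  k=2
[3,4] N\NP  lex  "found"
[4,5] PP\(N\NP)  lex  "the"
[3,5] PP  <  k=4
[0,5] S  >  k=3

[0,5] S   >
  [0,3] S/PP   >
    [0,2] (S/PP)/N   <
      [0,1] "dog" : S
      [1,2] "read" : ((S/PP)/N)\S
    [2,3] "sent" : N
  [3,5] PP   <
    [3,4] "found" : N\NP
    [4,5] "the" : PP\(N\NP)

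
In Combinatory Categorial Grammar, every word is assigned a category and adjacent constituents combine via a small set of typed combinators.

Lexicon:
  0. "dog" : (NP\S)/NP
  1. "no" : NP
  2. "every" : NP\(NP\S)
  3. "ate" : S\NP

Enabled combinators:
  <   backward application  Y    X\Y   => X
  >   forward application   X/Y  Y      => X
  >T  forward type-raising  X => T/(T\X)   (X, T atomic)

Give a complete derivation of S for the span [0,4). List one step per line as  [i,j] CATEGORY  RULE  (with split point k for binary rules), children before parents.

[0,1] (NP\S)/NP  lex  "dog"
[1,2] NP  lex  "no"
[0,2] NP\S  >  k=1
[2,3] NP\(NP\S)  lex  "every"
[0,3] NP  <  k=2
[3,4] S\NP  lex  "ate"
[0,4] S  <  k=3

[0,4] S   <
  [0,3] NP   <
    [0,2] NP\S   >
      [0,1] "dog" : (NP\S)/NP
      [1,2] "no" : NP
    [2,3] "every" : NP\(NP\S)
  [3,4] "ate" : S\NP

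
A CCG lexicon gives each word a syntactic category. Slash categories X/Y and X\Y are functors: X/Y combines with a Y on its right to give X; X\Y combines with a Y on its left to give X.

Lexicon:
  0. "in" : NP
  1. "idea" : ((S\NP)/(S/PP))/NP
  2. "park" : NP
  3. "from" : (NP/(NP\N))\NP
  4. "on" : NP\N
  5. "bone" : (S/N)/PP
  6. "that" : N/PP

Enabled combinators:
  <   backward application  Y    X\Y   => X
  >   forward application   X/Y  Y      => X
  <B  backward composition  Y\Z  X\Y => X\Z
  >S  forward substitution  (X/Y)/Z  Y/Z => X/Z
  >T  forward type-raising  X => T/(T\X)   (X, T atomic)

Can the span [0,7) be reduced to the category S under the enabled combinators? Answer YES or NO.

YES

[0,7] S   >
  [0,1] S/(S\NP)   >T
    [0,1] "in" : NP
  [1,7] S\NP   >
    [1,5] (S\NP)/(S/PP)   >
      [1,2] "idea" : ((S\NP)/(S/PP))/NP
      [2,5] NP   >
        [2,4] NP/(NP\N)   <
          [2,3] "park" : NP
          [3,4] "from" : (NP/(NP\N))\NP
        [4,5] "on" : NP\N
    [5,7] S/PP   >S
      [5,6] "bone" : (S/N)/PP
      [6,7] "that" : N/PP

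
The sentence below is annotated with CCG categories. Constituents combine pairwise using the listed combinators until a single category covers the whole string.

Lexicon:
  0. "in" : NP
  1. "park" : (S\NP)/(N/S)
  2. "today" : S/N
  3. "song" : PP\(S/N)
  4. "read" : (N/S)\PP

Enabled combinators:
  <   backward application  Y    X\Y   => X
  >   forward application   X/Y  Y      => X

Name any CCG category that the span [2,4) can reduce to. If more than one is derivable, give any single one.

PP

[0,5] S   <
  [0,1] "in" : NP
  [1,5] S\NP   >
    [1,2] "park" : (S\NP)/(N/S)
    [2,5] N/S   <
      [2,4] PP   <
        [2,3] "today" : S/N
        [3,4] "song" : PP\(S/N)
      [4,5] "read" : (N/S)\PP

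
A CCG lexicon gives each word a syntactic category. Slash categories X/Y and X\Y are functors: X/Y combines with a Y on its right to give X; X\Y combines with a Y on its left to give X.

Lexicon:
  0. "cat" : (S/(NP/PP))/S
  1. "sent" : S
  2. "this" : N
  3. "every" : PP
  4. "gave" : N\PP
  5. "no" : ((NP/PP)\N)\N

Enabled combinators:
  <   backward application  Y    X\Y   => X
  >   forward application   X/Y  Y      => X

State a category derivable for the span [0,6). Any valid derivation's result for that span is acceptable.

S

[0,6] S   >
  [0,2] S/(NP/PP)   >
    [0,1] "cat" : (S/(NP/PP))/S
    [1,2] "sent" : S
  [2,6] NP/PP   <
    [2,3] "this" : N
    [3,6] (NP/PP)\N   <
      [3,5] N   <
        [3,4] "every" : PP
        [4,5] "gave" : N\PP
      [5,6] "no" : ((NP/PP)\N)\N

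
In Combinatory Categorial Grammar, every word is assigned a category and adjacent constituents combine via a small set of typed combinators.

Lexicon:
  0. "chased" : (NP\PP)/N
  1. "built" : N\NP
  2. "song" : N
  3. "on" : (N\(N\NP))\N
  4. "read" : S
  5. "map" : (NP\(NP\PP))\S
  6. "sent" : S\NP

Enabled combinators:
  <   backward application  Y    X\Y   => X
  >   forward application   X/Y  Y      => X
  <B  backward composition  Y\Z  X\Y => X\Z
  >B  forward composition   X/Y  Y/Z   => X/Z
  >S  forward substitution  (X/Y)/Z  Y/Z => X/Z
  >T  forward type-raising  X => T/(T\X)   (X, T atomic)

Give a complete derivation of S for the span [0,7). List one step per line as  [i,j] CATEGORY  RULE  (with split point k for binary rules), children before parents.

[0,1] (NP\PP)/N  lex  "chased"
[1,2] N\NP  lex  "built"
[2,3] N  lex  "song"
[3,4] (N\(N\NP))\N  lex  "on"
[2,4] N\(N\NP)  <  k=3
[1,4] N  <  k=2
[0,4] NP\PP  >  k=1
[4,5] S  lex  "read"
[5,6] (NP\(NP\PP))\S  lex  "map"
[4,6] NP\(NP\PP)  <  k=5
[0,6] NP  <  k=4
[6,7] S\NP  lex  "sent"
[0,7] S  <  k=6

[0,7] S   <
  [0,6] NP   <
    [0,4] NP\PP   >
      [0,1] "chased" : (NP\PP)/N
      [1,4] N   <
        [1,2] "built" : N\NP
        [2,4] N\(N\NP)   <
          [2,3] "song" : N
          [3,4] "on" : (N\(N\NP))\N
    [4,6] NP\(NP\PP)   <
      [4,5] "read" : S
      [5,6] "map" : (NP\(NP\PP))\S
  [6,7] "sent" : S\NP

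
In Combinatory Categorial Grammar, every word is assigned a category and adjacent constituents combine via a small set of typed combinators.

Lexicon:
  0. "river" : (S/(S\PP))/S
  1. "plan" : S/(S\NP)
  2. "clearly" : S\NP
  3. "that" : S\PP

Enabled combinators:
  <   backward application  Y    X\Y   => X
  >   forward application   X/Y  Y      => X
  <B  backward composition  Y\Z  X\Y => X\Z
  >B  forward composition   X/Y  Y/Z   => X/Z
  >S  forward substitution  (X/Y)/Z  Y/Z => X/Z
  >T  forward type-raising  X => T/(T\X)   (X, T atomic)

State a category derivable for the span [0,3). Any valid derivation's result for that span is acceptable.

[0,4] S   >
  [0,3] S/(S\PP)   >
    [0,1] "river" : (S/(S\PP))/S
    [1,3] S   >
      [1,2] "plan" : S/(S\NP)
      [2,3] "clearly" : S\NP
  [3,4] "that" : S\PP

S/(S\PP)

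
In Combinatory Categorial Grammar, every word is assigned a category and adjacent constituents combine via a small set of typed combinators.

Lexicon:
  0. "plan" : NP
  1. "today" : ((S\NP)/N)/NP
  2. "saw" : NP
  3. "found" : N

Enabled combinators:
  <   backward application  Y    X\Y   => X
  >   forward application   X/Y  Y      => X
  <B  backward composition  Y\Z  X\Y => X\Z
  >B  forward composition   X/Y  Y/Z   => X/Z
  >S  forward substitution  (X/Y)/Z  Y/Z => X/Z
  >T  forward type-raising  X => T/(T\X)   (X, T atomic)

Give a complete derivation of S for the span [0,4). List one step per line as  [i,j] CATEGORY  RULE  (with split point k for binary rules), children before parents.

[0,4] S   >
  [0,1] S/(S\NP)   >T
    [0,1] "plan" : NP
  [1,4] S\NP   >
    [1,3] (S\NP)/N   >
      [1,2] "today" : ((S\NP)/N)/NP
      [2,3] "saw" : NP
    [3,4] "found" : N

[0,1] NP  lex  "plan"
[0,1] S/(S\NP)  >T
[1,2] ((S\NP)/N)/NP  lex  "today"
[2,3] NP  lex  "saw"
[1,3] (S\NP)/N  >  k=2
[3,4] N  lex  "found"
[1,4] S\NP  >  k=3
[0,4] S  >  k=1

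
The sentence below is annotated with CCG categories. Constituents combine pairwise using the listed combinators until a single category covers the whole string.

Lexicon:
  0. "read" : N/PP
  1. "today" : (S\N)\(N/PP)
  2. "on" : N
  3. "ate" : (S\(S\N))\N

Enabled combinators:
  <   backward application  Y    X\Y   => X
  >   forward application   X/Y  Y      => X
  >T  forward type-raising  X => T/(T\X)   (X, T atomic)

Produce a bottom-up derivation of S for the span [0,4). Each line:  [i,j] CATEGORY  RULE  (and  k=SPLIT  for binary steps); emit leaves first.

[0,1] N/PP  lex  "read"
[1,2] (S\N)\(N/PP)  lex  "today"
[0,2] S\N  <  k=1
[2,3] N  lex  "on"
[3,4] (S\(S\N))\N  lex  "ate"
[2,4] S\(S\N)  <  k=3
[0,4] S  <  k=2

[0,4] S   <
  [0,2] S\N   <
    [0,1] "read" : N/PP
    [1,2] "today" : (S\N)\(N/PP)
  [2,4] S\(S\N)   <
    [2,3] "on" : N
    [3,4] "ate" : (S\(S\N))\N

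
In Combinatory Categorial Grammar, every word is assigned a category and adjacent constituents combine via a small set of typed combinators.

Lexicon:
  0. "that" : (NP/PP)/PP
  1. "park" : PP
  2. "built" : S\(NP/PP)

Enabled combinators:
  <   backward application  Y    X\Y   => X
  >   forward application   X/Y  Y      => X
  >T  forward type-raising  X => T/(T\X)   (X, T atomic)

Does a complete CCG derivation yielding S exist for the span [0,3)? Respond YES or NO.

YES

[0,3] S   <
  [0,2] NP/PP   >
    [0,1] "that" : (NP/PP)/PP
    [1,2] "park" : PP
  [2,3] "built" : S\(NP/PP)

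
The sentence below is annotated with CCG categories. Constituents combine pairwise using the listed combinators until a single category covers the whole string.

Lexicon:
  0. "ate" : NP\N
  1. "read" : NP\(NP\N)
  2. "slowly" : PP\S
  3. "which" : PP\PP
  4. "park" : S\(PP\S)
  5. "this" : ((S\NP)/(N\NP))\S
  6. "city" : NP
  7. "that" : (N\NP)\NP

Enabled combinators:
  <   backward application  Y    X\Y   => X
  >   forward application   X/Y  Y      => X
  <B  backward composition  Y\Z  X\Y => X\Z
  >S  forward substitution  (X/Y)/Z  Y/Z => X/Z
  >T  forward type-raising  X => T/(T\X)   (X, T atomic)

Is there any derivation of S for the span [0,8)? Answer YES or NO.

[0,8] S   <
  [0,2] NP   <
    [0,1] "ate" : NP\N
    [1,2] "read" : NP\(NP\N)
  [2,8] S\NP   >
    [2,6] (S\NP)/(N\NP)   <
      [2,5] S   <
        [2,4] PP\S   <B
          [2,3] "slowly" : PP\S
          [3,4] "which" : PP\PP
        [4,5] "park" : S\(PP\S)
      [5,6] "this" : ((S\NP)/(N\NP))\S
    [6,8] N\NP   <
      [6,7] "city" : NP
      [7,8] "that" : (N\NP)\NP

YES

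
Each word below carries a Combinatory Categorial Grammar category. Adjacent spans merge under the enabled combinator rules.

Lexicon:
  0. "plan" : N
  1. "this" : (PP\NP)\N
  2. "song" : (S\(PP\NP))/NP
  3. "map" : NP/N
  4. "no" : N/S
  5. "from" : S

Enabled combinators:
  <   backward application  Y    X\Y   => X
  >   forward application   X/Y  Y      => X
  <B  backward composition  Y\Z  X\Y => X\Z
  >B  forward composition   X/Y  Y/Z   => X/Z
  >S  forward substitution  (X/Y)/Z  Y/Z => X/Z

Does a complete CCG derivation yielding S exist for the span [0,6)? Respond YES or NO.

YES

[0,6] S   <
  [0,2] PP\NP   <
    [0,1] "plan" : N
    [1,2] "this" : (PP\NP)\N
  [2,6] S\(PP\NP)   >
    [2,3] "song" : (S\(PP\NP))/NP
    [3,6] NP   >
      [3,4] "map" : NP/N
      [4,6] N   >
        [4,5] "no" : N/S
        [5,6] "from" : S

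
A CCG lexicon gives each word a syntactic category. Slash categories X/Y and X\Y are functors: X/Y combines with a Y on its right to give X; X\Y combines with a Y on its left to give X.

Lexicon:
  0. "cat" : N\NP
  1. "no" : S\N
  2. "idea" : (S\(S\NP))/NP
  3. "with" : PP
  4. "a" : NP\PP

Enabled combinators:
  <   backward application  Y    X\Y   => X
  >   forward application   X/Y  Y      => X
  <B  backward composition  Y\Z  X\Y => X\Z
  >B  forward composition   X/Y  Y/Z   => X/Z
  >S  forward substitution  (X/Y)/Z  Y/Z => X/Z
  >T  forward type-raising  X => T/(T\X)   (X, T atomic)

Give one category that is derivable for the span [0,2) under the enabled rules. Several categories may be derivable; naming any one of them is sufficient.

[0,5] S   <
  [0,2] S\NP   <B
    [0,1] "cat" : N\NP
    [1,2] "no" : S\N
  [2,5] S\(S\NP)   >
    [2,3] "idea" : (S\(S\NP))/NP
    [3,5] NP   >
      [3,4] NP/(NP\PP)   >T
        [3,4] "with" : PP
      [4,5] "a" : NP\PP

S\NP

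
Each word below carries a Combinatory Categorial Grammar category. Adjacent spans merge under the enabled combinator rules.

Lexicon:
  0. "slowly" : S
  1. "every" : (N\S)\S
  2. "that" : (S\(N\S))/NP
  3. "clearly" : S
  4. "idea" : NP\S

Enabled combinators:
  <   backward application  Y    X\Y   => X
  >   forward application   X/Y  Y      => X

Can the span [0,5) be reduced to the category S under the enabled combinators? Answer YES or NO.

[0,5] S   <
  [0,2] N\S   <
    [0,1] "slowly" : S
    [1,2] "every" : (N\S)\S
  [2,5] S\(N\S)   >
    [2,3] "that" : (S\(N\S))/NP
    [3,5] NP   <
      [3,4] "clearly" : S
      [4,5] "idea" : NP\S

YES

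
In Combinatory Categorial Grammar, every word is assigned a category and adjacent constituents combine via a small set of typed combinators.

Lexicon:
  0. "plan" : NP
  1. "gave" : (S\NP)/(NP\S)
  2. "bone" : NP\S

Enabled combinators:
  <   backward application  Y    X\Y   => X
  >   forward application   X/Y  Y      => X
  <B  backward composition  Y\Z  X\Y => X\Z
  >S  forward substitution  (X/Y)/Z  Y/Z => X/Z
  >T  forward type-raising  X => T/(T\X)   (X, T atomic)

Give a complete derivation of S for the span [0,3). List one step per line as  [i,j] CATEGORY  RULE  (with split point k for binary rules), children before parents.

[0,1] NP  lex  "plan"
[0,1] S/(S\NP)  >T
[1,2] (S\NP)/(NP\S)  lex  "gave"
[2,3] NP\S  lex  "bone"
[1,3] S\NP  >  k=2
[0,3] S  >  k=1

[0,3] S   >
  [0,1] S/(S\NP)   >T
    [0,1] "plan" : NP
  [1,3] S\NP   >
    [1,2] "gave" : (S\NP)/(NP\S)
    [2,3] "bone" : NP\S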